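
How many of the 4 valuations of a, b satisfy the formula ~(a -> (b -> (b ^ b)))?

a | b || (b ^ b) | (b -> (b ^ b)) | (a -> (b -> (b ^ b))) | ~(a -> (b -> (b ^ b)))
F | F ||    F    |       T        |           T           |           F           
F | T ||    F    |       F        |           T           |           F           
T | F ||    F    |       T        |           T           |           F           
T | T ||    F    |       F        |           F           |           T           
The formula is true on 1 of the 4 rows.

1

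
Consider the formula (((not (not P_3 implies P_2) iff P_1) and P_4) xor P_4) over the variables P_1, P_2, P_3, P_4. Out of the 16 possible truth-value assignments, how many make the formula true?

4

P_1 | P_2 | P_3 | P_4 || not P_3 | (not P_3 implies P_2) | not (not P_3 implies P_2) | φ
 F  |  F  |  F  |  F  ||    T    |           F           |             T             | F
 F  |  F  |  F  |  T  ||    T    |           F           |             T             | T
 F  |  F  |  T  |  F  ||    F    |           T           |             F             | F
 F  |  F  |  T  |  T  ||    F    |           T           |             F             | F
 F  |  T  |  F  |  F  ||    T    |           T           |             F             | F
 F  |  T  |  F  |  T  ||    T    |           T           |             F             | F
 F  |  T  |  T  |  F  ||    F    |           T           |             F             | F
 F  |  T  |  T  |  T  ||    F    |           T           |             F             | F
 T  |  F  |  F  |  F  ||    T    |           F           |             T             | F
 T  |  F  |  F  |  T  ||    T    |           F           |             T             | F
 T  |  F  |  T  |  F  ||    F    |           T           |             F             | F
 T  |  F  |  T  |  T  ||    F    |           T           |             F             | T
 T  |  T  |  F  |  F  ||    T    |           T           |             F             | F
 T  |  T  |  F  |  T  ||    T    |           T           |             F             | T
 T  |  T  |  T  |  F  ||    F    |           T           |             F             | F
 T  |  T  |  T  |  T  ||    F    |           T           |             F             | T
The formula is true on 4 of the 16 rows.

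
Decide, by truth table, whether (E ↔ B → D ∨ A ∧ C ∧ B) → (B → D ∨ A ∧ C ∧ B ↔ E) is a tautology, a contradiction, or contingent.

tautology

A | B | C | D | E || φ
T | T | T | T | T || T
T | T | T | T | F || T
T | T | T | F | T || T
T | T | T | F | F || T
T | T | F | T | T || T
T | T | F | T | F || T
T | T | F | F | T || T
T | T | F | F | F || T
T | F | T | T | T || T
T | F | T | T | F || T
T | F | T | F | T || T
T | F | T | F | F || T
T | F | F | T | T || T
T | F | F | T | F || T
T | F | F | F | T || T
T | F | F | F | F || T
F | T | T | T | T || T
F | T | T | T | F || T
F | T | T | F | T || T
F | T | T | F | F || T
F | T | F | T | T || T
F | T | F | T | F || T
F | T | F | F | T || T
F | T | F | F | F || T
F | F | T | T | T || T
F | F | T | T | F || T
F | F | T | F | T || T
F | F | T | F | F || T
F | F | F | T | T || T
F | F | F | T | F || T
F | F | F | F | T || T
F | F | F | F | F || T
Every row is T, so the formula is a tautology.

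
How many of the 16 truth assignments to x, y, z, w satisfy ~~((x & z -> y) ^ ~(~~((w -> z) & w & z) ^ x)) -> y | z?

x | y | z | w | φ
- | - | - | - | -
F | F | F | F | T
F | F | F | T | T
F | F | T | F | T
F | F | T | T | T
F | T | F | F | T
F | T | F | T | T
F | T | T | F | T
F | T | T | T | T
T | F | F | F | F
T | F | F | T | F
T | F | T | F | T
T | F | T | T | T
T | T | F | F | T
T | T | F | T | T
T | T | T | F | T
T | T | T | T | T
The formula is true on 14 of the 16 rows.

14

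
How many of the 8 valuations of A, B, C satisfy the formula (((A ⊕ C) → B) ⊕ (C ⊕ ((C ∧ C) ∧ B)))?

A  B  C  |  φ
1  1  1  |  1
1  1  0  |  1
1  0  1  |  0
1  0  0  |  0
0  1  1  |  1
0  1  0  |  1
0  0  1  |  1
0  0  0  |  1
The formula is true on 6 of the 8 rows.

6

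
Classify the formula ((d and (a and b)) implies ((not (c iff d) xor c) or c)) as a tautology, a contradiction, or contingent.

a  b  c  d  |  φ
T  T  T  T  |  T
T  T  T  F  |  T
T  T  F  T  |  T
T  T  F  F  |  T
T  F  T  T  |  T
T  F  T  F  |  T
T  F  F  T  |  T
T  F  F  F  |  T
F  T  T  T  |  T
F  T  T  F  |  T
F  T  F  T  |  T
F  T  F  F  |  T
F  F  T  T  |  T
F  F  T  F  |  T
F  F  F  T  |  T
F  F  F  F  |  T
Every row is T, so the formula is a tautology.

tautology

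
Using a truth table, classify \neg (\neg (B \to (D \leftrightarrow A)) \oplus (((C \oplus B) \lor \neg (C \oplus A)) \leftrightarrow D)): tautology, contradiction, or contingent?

contingent

A | B | C | D | (D \leftrightarrow A) | (C \oplus B) | (C \oplus A) | \neg (C \oplus A) | φ
- | - | - | - | --------------------- | ------------ | ------------ | ----------------- | -
T | T | T | T |           T           |      F       |      F       |         T         | F
T | T | T | F |           F           |      F       |      F       |         T         | F
T | T | F | T |           T           |      T       |      T       |         F         | F
T | T | F | F |           F           |      T       |      T       |         F         | F
T | F | T | T |           T           |      T       |      F       |         T         | F
T | F | T | F |           F           |      T       |      F       |         T         | T
T | F | F | T |           T           |      F       |      T       |         F         | T
T | F | F | F |           F           |      F       |      T       |         F         | F
F | T | T | T |           F           |      F       |      T       |         F         | F
F | T | T | F |           T           |      F       |      T       |         F         | F
F | T | F | T |           F           |      T       |      F       |         T         | T
F | T | F | F |           T           |      T       |      F       |         T         | T
F | F | T | T |           F           |      T       |      T       |         F         | F
F | F | T | F |           T           |      T       |      T       |         F         | T
F | F | F | T |           F           |      F       |      F       |         T         | F
F | F | F | F |           T           |      F       |      F       |         T         | T
6 of 16 rows are T, so the formula is contingent.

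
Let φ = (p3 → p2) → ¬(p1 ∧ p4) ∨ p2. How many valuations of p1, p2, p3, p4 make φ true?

p1  p2  p3  p4  |  (p3 → p2)  (p1 ∧ p4)  ¬(p1 ∧ p4)  (¬(p1 ∧ p4) ∨ p2)  ((p3 → p2) → (¬(p1 ∧ p4) ∨ p2))
F   F   F   F   |      T          F          T               T                         T               
F   F   F   T   |      T          F          T               T                         T               
F   F   T   F   |      F          F          T               T                         T               
F   F   T   T   |      F          F          T               T                         T               
F   T   F   F   |      T          F          T               T                         T               
F   T   F   T   |      T          F          T               T                         T               
F   T   T   F   |      T          F          T               T                         T               
F   T   T   T   |      T          F          T               T                         T               
T   F   F   F   |      T          F          T               T                         T               
T   F   F   T   |      T          T          F               F                         F               
T   F   T   F   |      F          F          T               T                         T               
T   F   T   T   |      F          T          F               F                         T               
T   T   F   F   |      T          F          T               T                         T               
T   T   F   T   |      T          T          F               T                         T               
T   T   T   F   |      T          F          T               T                         T               
T   T   T   T   |      T          T          F               T                         T               
The formula is true on 15 of the 16 rows.

15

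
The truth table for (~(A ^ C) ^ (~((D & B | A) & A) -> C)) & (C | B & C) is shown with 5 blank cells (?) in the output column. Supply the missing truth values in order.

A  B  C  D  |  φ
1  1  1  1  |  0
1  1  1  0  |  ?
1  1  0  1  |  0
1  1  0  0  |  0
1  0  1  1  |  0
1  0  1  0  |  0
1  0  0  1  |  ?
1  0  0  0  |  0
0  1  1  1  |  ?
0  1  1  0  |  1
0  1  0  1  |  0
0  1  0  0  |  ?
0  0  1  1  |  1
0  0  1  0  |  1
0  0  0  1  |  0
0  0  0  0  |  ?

Row A=1, B=1, C=1, D=0: (~(A ^ C) ^ (~((D & B | A) & A) -> C)) = 0, (C | B & C) = 1, so the formula = 0.
Row A=1, B=0, C=0, D=1: (~(A ^ C) ^ (~((D & B | A) & A) -> C)) = 1, (C | B & C) = 0, so the formula = 0.
Row A=0, B=1, C=1, D=1: (~(A ^ C) ^ (~((D & B | A) & A) -> C)) = 1, (C | B & C) = 1, so the formula = 1.
Row A=0, B=1, C=0, D=0: (~(A ^ C) ^ (~((D & B | A) & A) -> C)) = 1, (C | B & C) = 0, so the formula = 0.
Row A=0, B=0, C=0, D=0: (~(A ^ C) ^ (~((D & B | A) & A) -> C)) = 1, (C | B & C) = 0, so the formula = 0.

0, 0, 1, 0, 0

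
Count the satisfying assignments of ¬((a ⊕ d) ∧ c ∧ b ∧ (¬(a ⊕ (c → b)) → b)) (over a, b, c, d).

a | b | c | d | φ
- | - | - | - | -
T | T | T | T | T
T | T | T | F | F
T | T | F | T | T
T | T | F | F | T
T | F | T | T | T
T | F | T | F | T
T | F | F | T | T
T | F | F | F | T
F | T | T | T | F
F | T | T | F | T
F | T | F | T | T
F | T | F | F | T
F | F | T | T | T
F | F | T | F | T
F | F | F | T | T
F | F | F | F | T
The formula is true on 14 of the 16 rows.

14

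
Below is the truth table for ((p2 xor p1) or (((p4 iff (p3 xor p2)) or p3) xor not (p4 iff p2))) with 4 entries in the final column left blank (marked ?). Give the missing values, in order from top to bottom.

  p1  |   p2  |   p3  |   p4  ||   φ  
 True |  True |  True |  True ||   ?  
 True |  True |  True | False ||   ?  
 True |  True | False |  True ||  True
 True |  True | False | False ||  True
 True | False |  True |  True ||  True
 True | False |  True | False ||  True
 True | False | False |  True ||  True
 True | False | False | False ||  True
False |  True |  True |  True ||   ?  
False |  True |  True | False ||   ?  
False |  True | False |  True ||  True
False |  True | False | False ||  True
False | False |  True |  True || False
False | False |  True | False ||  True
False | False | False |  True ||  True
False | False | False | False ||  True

True, False, True, True

Row p1=True, p2=True, p3=True, p4=True: (p2 xor p1) = False, (((p4 iff (p3 xor p2)) or p3) xor not (p4 iff p2)) = True, so the formula = True.
Row p1=True, p2=True, p3=True, p4=False: (p2 xor p1) = False, (((p4 iff (p3 xor p2)) or p3) xor not (p4 iff p2)) = False, so the formula = False.
Row p1=False, p2=True, p3=True, p4=True: (p2 xor p1) = True, (((p4 iff (p3 xor p2)) or p3) xor not (p4 iff p2)) = True, so the formula = True.
Row p1=False, p2=True, p3=True, p4=False: (p2 xor p1) = True, (((p4 iff (p3 xor p2)) or p3) xor not (p4 iff p2)) = False, so the formula = True.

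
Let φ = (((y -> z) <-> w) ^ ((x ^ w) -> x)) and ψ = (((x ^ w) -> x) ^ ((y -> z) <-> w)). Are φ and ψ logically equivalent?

x  y  z  w  |  φ  ψ
0  0  0  0  |  1  1
0  0  0  1  |  1  1
0  0  1  0  |  1  1
0  0  1  1  |  1  1
0  1  0  0  |  0  0
0  1  0  1  |  0  0
0  1  1  0  |  1  1
0  1  1  1  |  1  1
1  0  0  0  |  1  1
1  0  0  1  |  0  0
1  0  1  0  |  1  1
1  0  1  1  |  0  0
1  1  0  0  |  0  0
1  1  0  1  |  1  1
1  1  1  0  |  1  1
1  1  1  1  |  0  0
The columns for φ and ψ agree on every row, so they are logically equivalent.

equivalent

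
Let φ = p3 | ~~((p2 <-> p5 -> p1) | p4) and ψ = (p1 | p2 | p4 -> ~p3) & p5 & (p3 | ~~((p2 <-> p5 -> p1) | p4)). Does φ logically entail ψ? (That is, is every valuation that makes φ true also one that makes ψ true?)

p1 | p2 | p3 | p4 | p5 | φ | ψ
-- | -- | -- | -- | -- | - | -
F  | F  | F  | F  | F  | F | F
F  | F  | F  | F  | T  | T | T
F  | F  | F  | T  | F  | T | F
F  | F  | F  | T  | T  | T | T
F  | F  | T  | F  | F  | T | F
F  | F  | T  | F  | T  | T | T
F  | F  | T  | T  | F  | T | F
F  | F  | T  | T  | T  | T | F
F  | T  | F  | F  | F  | T | F
F  | T  | F  | F  | T  | F | F
F  | T  | F  | T  | F  | T | F
F  | T  | F  | T  | T  | T | T
F  | T  | T  | F  | F  | T | F
F  | T  | T  | F  | T  | T | F
F  | T  | T  | T  | F  | T | F
F  | T  | T  | T  | T  | T | F
T  | F  | F  | F  | F  | F | F
T  | F  | F  | F  | T  | F | F
T  | F  | F  | T  | F  | T | F
T  | F  | F  | T  | T  | T | T
T  | F  | T  | F  | F  | T | F
T  | F  | T  | F  | T  | T | F
T  | F  | T  | T  | F  | T | F
T  | F  | T  | T  | T  | T | F
T  | T  | F  | F  | F  | T | F
T  | T  | F  | F  | T  | T | T
T  | T  | F  | T  | F  | T | F
T  | T  | F  | T  | T  | T | T
T  | T  | T  | F  | F  | T | F
T  | T  | T  | F  | T  | T | F
T  | T  | T  | T  | F  | T | F
T  | T  | T  | T  | T  | T | F
At p1=F, p2=F, p3=F, p4=T, p5=F we have φ true but ψ false, so φ does not entail ψ.

no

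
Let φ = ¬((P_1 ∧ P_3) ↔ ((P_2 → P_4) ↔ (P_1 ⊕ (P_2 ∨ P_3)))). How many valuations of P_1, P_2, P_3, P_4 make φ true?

P_1 | P_2 | P_3 | P_4 || (P_1 ∧ P_3) | (P_2 → P_4) | (P_2 ∨ P_3) | (P_1 ⊕ (P_2 ∨ P_3)) | φ
 1  |  1  |  1  |  1  ||      1      |      1      |      1      |          0          | 1
 1  |  1  |  1  |  0  ||      1      |      0      |      1      |          0          | 0
 1  |  1  |  0  |  1  ||      0      |      1      |      1      |          0          | 0
 1  |  1  |  0  |  0  ||      0      |      0      |      1      |          0          | 1
 1  |  0  |  1  |  1  ||      1      |      1      |      1      |          0          | 1
 1  |  0  |  1  |  0  ||      1      |      1      |      1      |          0          | 1
 1  |  0  |  0  |  1  ||      0      |      1      |      0      |          1          | 1
 1  |  0  |  0  |  0  ||      0      |      1      |      0      |          1          | 1
 0  |  1  |  1  |  1  ||      0      |      1      |      1      |          1          | 1
 0  |  1  |  1  |  0  ||      0      |      0      |      1      |          1          | 0
 0  |  1  |  0  |  1  ||      0      |      1      |      1      |          1          | 1
 0  |  1  |  0  |  0  ||      0      |      0      |      1      |          1          | 0
 0  |  0  |  1  |  1  ||      0      |      1      |      1      |          1          | 1
 0  |  0  |  1  |  0  ||      0      |      1      |      1      |          1          | 1
 0  |  0  |  0  |  1  ||      0      |      1      |      0      |          0          | 0
 0  |  0  |  0  |  0  ||      0      |      1      |      0      |          0          | 0
The formula is true on 10 of the 16 rows.

10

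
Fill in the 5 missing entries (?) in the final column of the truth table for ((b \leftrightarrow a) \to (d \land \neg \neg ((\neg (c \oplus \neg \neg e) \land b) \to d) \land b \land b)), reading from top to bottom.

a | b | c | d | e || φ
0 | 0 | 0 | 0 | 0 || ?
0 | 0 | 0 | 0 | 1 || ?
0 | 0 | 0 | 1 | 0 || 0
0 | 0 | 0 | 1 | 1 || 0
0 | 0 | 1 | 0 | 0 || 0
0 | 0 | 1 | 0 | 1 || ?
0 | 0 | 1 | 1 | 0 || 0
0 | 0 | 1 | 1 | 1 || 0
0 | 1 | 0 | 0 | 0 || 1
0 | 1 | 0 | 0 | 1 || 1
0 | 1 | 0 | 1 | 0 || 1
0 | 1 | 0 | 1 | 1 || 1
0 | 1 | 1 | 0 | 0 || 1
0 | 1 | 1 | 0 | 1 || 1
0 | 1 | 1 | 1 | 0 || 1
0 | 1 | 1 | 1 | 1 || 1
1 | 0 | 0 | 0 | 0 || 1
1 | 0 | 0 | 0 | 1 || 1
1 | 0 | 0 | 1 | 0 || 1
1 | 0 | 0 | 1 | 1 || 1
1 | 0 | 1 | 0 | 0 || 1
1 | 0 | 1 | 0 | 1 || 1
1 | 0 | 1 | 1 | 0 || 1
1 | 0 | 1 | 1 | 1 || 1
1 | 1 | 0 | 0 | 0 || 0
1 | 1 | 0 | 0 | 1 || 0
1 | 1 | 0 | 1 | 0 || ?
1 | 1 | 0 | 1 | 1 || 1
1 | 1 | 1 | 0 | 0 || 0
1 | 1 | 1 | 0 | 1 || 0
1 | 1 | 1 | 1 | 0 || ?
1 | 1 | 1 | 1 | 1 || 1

0, 0, 0, 1, 1

Row a=0, b=0, c=0, d=0, e=0: (b \leftrightarrow a) = 1, (d \land \neg \neg ((\neg (c \oplus \neg \neg e) \land b) \to d) \land b \land b) = 0, so the formula = 0.
Row a=0, b=0, c=0, d=0, e=1: (b \leftrightarrow a) = 1, (d \land \neg \neg ((\neg (c \oplus \neg \neg e) \land b) \to d) \land b \land b) = 0, so the formula = 0.
Row a=0, b=0, c=1, d=0, e=1: (b \leftrightarrow a) = 1, (d \land \neg \neg ((\neg (c \oplus \neg \neg e) \land b) \to d) \land b \land b) = 0, so the formula = 0.
Row a=1, b=1, c=0, d=1, e=0: (b \leftrightarrow a) = 1, (d \land \neg \neg ((\neg (c \oplus \neg \neg e) \land b) \to d) \land b \land b) = 1, so the formula = 1.
Row a=1, b=1, c=1, d=1, e=0: (b \leftrightarrow a) = 1, (d \land \neg \neg ((\neg (c \oplus \neg \neg e) \land b) \to d) \land b \land b) = 1, so the formula = 1.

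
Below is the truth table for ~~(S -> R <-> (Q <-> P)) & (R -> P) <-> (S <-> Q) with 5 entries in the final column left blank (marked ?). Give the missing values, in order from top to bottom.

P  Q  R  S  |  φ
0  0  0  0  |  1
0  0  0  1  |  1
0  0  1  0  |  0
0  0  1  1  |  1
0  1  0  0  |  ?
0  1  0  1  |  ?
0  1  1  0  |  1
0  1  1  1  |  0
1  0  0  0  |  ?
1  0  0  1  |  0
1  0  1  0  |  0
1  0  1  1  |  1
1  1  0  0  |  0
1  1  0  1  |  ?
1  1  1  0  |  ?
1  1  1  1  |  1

Row P=0, Q=1, R=0, S=0: (~~(S -> R <-> (Q <-> P)) & (R -> P)) = 0, (S <-> Q) = 0, so the formula = 1.
Row P=0, Q=1, R=0, S=1: (~~(S -> R <-> (Q <-> P)) & (R -> P)) = 1, (S <-> Q) = 1, so the formula = 1.
Row P=1, Q=0, R=0, S=0: (~~(S -> R <-> (Q <-> P)) & (R -> P)) = 0, (S <-> Q) = 1, so the formula = 0.
Row P=1, Q=1, R=0, S=1: (~~(S -> R <-> (Q <-> P)) & (R -> P)) = 0, (S <-> Q) = 1, so the formula = 0.
Row P=1, Q=1, R=1, S=0: (~~(S -> R <-> (Q <-> P)) & (R -> P)) = 1, (S <-> Q) = 0, so the formula = 0.

1, 1, 0, 0, 0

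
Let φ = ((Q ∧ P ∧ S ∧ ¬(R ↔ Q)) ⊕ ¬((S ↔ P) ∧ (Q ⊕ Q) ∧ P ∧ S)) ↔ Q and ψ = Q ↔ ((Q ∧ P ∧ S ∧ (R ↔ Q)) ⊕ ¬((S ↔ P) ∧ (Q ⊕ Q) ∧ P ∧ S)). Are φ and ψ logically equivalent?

not equivalent

P | Q | R | S || φ | ψ
F | F | F | F || F | F
F | F | F | T || F | F
F | F | T | F || F | F
F | F | T | T || F | F
F | T | F | F || T | T
F | T | F | T || T | T
F | T | T | F || T | T
F | T | T | T || T | T
T | F | F | F || F | F
T | F | F | T || F | F
T | F | T | F || F | F
T | F | T | T || F | F
T | T | F | F || T | T
T | T | F | T || F | T
T | T | T | F || T | T
T | T | T | T || T | F
The columns differ at P=T, Q=T, R=F, S=T (φ=F, ψ=T), so they are not equivalent.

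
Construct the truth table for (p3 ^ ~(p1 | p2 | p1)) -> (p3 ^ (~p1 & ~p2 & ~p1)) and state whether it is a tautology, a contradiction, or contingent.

p1  p2  p3     (p1 | p2 | p1)  ~(p1 | p2 | p1)  (p3 ^ ~(p1 | p2 | p1))  ~p1  ~p2  (~p1 & ~p2 & ~p1)  (p3 ^ (~p1 & ~p2 & ~p1))  φ
T   T   T            T                F                   T              F    F           F                     T              T
T   T   F            T                F                   F              F    F           F                     F              T
T   F   T            T                F                   T              F    T           F                     T              T
T   F   F            T                F                   F              F    T           F                     F              T
F   T   T            T                F                   T              T    F           F                     T              T
F   T   F            T                F                   F              T    F           F                     F              T
F   F   T            F                T                   F              T    T           T                     F              T
F   F   F            F                T                   T              T    T           T                     T              T
Every row is T, so the formula is a tautology.

tautology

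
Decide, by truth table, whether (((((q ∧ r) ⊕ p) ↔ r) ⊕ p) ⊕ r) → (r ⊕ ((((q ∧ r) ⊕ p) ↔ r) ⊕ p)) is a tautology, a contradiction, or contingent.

tautology

p  q  r  |  φ
0  0  0  |  1
0  0  1  |  1
0  1  0  |  1
0  1  1  |  1
1  0  0  |  1
1  0  1  |  1
1  1  0  |  1
1  1  1  |  1
Every row is 1, so the formula is a tautology.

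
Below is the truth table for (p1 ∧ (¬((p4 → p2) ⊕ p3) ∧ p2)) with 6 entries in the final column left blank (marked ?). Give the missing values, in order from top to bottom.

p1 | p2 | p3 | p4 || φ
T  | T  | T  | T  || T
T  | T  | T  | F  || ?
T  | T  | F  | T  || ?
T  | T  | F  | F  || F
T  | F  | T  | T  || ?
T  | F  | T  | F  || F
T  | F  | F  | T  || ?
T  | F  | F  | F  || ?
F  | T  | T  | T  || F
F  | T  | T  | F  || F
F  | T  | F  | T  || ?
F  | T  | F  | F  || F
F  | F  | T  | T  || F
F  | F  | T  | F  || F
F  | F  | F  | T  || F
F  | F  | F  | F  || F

T, F, F, F, F, F

Row p1=T, p2=T, p3=T, p4=F: (¬((p4 → p2) ⊕ p3) ∧ p2) = T, so the formula = T.
Row p1=T, p2=T, p3=F, p4=T: (¬((p4 → p2) ⊕ p3) ∧ p2) = F, so the formula = F.
Row p1=T, p2=F, p3=T, p4=T: (¬((p4 → p2) ⊕ p3) ∧ p2) = F, so the formula = F.
Row p1=T, p2=F, p3=F, p4=T: (¬((p4 → p2) ⊕ p3) ∧ p2) = F, so the formula = F.
Row p1=T, p2=F, p3=F, p4=F: (¬((p4 → p2) ⊕ p3) ∧ p2) = F, so the formula = F.
Row p1=F, p2=T, p3=F, p4=T: (¬((p4 → p2) ⊕ p3) ∧ p2) = F, so the formula = F.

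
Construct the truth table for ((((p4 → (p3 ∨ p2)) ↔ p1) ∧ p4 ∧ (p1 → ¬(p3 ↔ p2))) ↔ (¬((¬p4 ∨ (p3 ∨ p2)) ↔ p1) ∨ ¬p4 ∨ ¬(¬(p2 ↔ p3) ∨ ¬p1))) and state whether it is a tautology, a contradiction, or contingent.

contradiction

p1 | p2 | p3 | p4 || φ
F  | F  | F  | F  || F
F  | F  | F  | T  || F
F  | F  | T  | F  || F
F  | F  | T  | T  || F
F  | T  | F  | F  || F
F  | T  | F  | T  || F
F  | T  | T  | F  || F
F  | T  | T  | T  || F
T  | F  | F  | F  || F
T  | F  | F  | T  || F
T  | F  | T  | F  || F
T  | F  | T  | T  || F
T  | T  | F  | F  || F
T  | T  | F  | T  || F
T  | T  | T  | F  || F
T  | T  | T  | T  || F
Every row is F, so the formula is a contradiction.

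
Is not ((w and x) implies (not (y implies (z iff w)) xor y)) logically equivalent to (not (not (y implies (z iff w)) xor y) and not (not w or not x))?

equivalent

  x   |   y   |   z   |   w   ||   φ   |   ψ  
 True |  True |  True |  True || False | False
 True |  True |  True | False || False | False
 True |  True | False |  True ||  True |  True
 True |  True | False | False || False | False
 True | False |  True |  True ||  True |  True
 True | False |  True | False || False | False
 True | False | False |  True ||  True |  True
 True | False | False | False || False | False
False |  True |  True |  True || False | False
False |  True |  True | False || False | False
False |  True | False |  True || False | False
False |  True | False | False || False | False
False | False |  True |  True || False | False
False | False |  True | False || False | False
False | False | False |  True || False | False
False | False | False | False || False | False
The columns for φ and ψ agree on every row, so they are logically equivalent.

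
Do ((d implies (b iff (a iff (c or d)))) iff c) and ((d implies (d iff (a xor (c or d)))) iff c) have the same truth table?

a | b | c | d || φ | ψ
1 | 1 | 1 | 1 || 1 | 0
1 | 1 | 1 | 0 || 1 | 1
1 | 1 | 0 | 1 || 0 | 1
1 | 1 | 0 | 0 || 0 | 0
1 | 0 | 1 | 1 || 0 | 0
1 | 0 | 1 | 0 || 1 | 1
1 | 0 | 0 | 1 || 1 | 1
1 | 0 | 0 | 0 || 0 | 0
0 | 1 | 1 | 1 || 0 | 1
0 | 1 | 1 | 0 || 1 | 1
0 | 1 | 0 | 1 || 1 | 0
0 | 1 | 0 | 0 || 0 | 0
0 | 0 | 1 | 1 || 1 | 1
0 | 0 | 1 | 0 || 1 | 1
0 | 0 | 0 | 1 || 0 | 0
0 | 0 | 0 | 0 || 0 | 0
The columns differ at a=1, b=1, c=1, d=1 (φ=1, ψ=0), so they are not equivalent.

not equivalent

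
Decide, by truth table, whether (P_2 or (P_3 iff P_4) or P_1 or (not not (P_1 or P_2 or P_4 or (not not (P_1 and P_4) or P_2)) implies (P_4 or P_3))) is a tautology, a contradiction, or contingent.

P_1  P_2  P_3  P_4  |  φ
 F    F    F    F   |  T
 F    F    F    T   |  T
 F    F    T    F   |  T
 F    F    T    T   |  T
 F    T    F    F   |  T
 F    T    F    T   |  T
 F    T    T    F   |  T
 F    T    T    T   |  T
 T    F    F    F   |  T
 T    F    F    T   |  T
 T    F    T    F   |  T
 T    F    T    T   |  T
 T    T    F    F   |  T
 T    T    F    T   |  T
 T    T    T    F   |  T
 T    T    T    T   |  T
Every row is T, so the formula is a tautology.

tautology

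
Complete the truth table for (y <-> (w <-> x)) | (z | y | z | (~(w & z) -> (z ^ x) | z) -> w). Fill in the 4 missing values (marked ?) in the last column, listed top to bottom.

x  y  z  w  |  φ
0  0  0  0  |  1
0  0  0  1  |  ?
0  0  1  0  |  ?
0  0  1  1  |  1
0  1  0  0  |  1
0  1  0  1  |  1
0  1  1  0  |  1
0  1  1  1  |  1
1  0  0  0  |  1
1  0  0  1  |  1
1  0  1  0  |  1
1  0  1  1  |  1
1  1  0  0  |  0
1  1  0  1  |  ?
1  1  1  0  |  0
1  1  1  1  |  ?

1, 0, 1, 1

Row x=0, y=0, z=0, w=1: (y <-> (w <-> x)) = 1, (z | y | z | (~(w & z) -> (z ^ x) | z) -> w) = 1, so the formula = 1.
Row x=0, y=0, z=1, w=0: (y <-> (w <-> x)) = 0, (z | y | z | (~(w & z) -> (z ^ x) | z) -> w) = 0, so the formula = 0.
Row x=1, y=1, z=0, w=1: (y <-> (w <-> x)) = 1, (z | y | z | (~(w & z) -> (z ^ x) | z) -> w) = 1, so the formula = 1.
Row x=1, y=1, z=1, w=1: (y <-> (w <-> x)) = 1, (z | y | z | (~(w & z) -> (z ^ x) | z) -> w) = 1, so the formula = 1.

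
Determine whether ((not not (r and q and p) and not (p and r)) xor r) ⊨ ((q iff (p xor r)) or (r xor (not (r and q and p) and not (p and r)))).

p | q | r | φ | ψ
- | - | - | - | -
T | T | T | T | T
T | T | F | F | T
T | F | T | T | T
T | F | F | F | T
F | T | T | T | T
F | T | F | F | T
F | F | T | T | F
F | F | F | F | T
At p=F, q=F, r=T we have φ true but ψ false, so φ does not entail ψ.

no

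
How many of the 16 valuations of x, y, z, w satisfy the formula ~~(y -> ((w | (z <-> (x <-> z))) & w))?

  x      y      z      w       (x <-> z)  (z <-> (x <-> z))  (w | (z <-> (x <-> z)))    φ  
 True   True   True   True        True           True                  True            True
 True   True   True  False        True           True                  True           False
 True   True  False   True       False           True                  True            True
 True   True  False  False       False           True                  True           False
 True  False   True   True        True           True                  True            True
 True  False   True  False        True           True                  True            True
 True  False  False   True       False           True                  True            True
 True  False  False  False       False           True                  True            True
False   True   True   True       False          False                  True            True
False   True   True  False       False          False                 False           False
False   True  False   True        True          False                  True            True
False   True  False  False        True          False                 False           False
False  False   True   True       False          False                  True            True
False  False   True  False       False          False                 False            True
False  False  False   True        True          False                  True            True
False  False  False  False        True          False                 False            True
The formula is true on 12 of the 16 rows.

12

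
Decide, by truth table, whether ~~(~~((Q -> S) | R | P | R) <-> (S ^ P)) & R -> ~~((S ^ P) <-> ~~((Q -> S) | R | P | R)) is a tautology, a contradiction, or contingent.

tautology

P | Q | R | S | φ
- | - | - | - | -
F | F | F | F | T
F | F | F | T | T
F | F | T | F | T
F | F | T | T | T
F | T | F | F | T
F | T | F | T | T
F | T | T | F | T
F | T | T | T | T
T | F | F | F | T
T | F | F | T | T
T | F | T | F | T
T | F | T | T | T
T | T | F | F | T
T | T | F | T | T
T | T | T | F | T
T | T | T | T | T
Every row is T, so the formula is a tautology.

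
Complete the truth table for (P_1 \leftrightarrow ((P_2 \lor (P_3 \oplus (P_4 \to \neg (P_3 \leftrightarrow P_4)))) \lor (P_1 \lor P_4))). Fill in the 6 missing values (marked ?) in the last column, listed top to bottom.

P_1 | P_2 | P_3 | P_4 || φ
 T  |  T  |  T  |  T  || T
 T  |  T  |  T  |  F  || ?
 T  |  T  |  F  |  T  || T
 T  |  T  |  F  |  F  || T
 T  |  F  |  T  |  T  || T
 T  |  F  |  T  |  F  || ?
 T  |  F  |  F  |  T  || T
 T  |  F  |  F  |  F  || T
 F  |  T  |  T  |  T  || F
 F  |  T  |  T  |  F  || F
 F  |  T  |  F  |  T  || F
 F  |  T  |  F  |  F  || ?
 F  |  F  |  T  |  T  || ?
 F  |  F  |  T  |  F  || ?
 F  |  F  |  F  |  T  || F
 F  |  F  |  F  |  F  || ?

T, T, F, F, T, F

Row P_1=T, P_2=T, P_3=T, P_4=F: ((P_2 \lor (P_3 \oplus (P_4 \to \neg (P_3 \leftrightarrow P_4)))) \lor (P_1 \lor P_4)) = T, so the formula = T.
Row P_1=T, P_2=F, P_3=T, P_4=F: ((P_2 \lor (P_3 \oplus (P_4 \to \neg (P_3 \leftrightarrow P_4)))) \lor (P_1 \lor P_4)) = T, so the formula = T.
Row P_1=F, P_2=T, P_3=F, P_4=F: ((P_2 \lor (P_3 \oplus (P_4 \to \neg (P_3 \leftrightarrow P_4)))) \lor (P_1 \lor P_4)) = T, so the formula = F.
Row P_1=F, P_2=F, P_3=T, P_4=T: ((P_2 \lor (P_3 \oplus (P_4 \to \neg (P_3 \leftrightarrow P_4)))) \lor (P_1 \lor P_4)) = T, so the formula = F.
Row P_1=F, P_2=F, P_3=T, P_4=F: ((P_2 \lor (P_3 \oplus (P_4 \to \neg (P_3 \leftrightarrow P_4)))) \lor (P_1 \lor P_4)) = F, so the formula = T.
Row P_1=F, P_2=F, P_3=F, P_4=F: ((P_2 \lor (P_3 \oplus (P_4 \to \neg (P_3 \leftrightarrow P_4)))) \lor (P_1 \lor P_4)) = T, so the formula = F.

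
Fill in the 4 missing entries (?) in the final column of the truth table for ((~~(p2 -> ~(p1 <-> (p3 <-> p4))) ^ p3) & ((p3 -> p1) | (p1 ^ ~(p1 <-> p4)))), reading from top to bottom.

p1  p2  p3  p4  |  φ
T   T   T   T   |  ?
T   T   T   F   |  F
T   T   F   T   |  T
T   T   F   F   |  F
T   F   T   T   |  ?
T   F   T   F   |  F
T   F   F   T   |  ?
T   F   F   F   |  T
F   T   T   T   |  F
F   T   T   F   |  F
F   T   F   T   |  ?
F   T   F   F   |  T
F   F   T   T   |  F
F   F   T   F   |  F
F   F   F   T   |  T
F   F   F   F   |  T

Row p1=T, p2=T, p3=T, p4=T: (~~(p2 -> ~(p1 <-> (p3 <-> p4))) ^ p3) = T, ((p3 -> p1) | (p1 ^ ~(p1 <-> p4))) = T, so the formula = T.
Row p1=T, p2=F, p3=T, p4=T: (~~(p2 -> ~(p1 <-> (p3 <-> p4))) ^ p3) = F, ((p3 -> p1) | (p1 ^ ~(p1 <-> p4))) = T, so the formula = F.
Row p1=T, p2=F, p3=F, p4=T: (~~(p2 -> ~(p1 <-> (p3 <-> p4))) ^ p3) = T, ((p3 -> p1) | (p1 ^ ~(p1 <-> p4))) = T, so the formula = T.
Row p1=F, p2=T, p3=F, p4=T: (~~(p2 -> ~(p1 <-> (p3 <-> p4))) ^ p3) = F, ((p3 -> p1) | (p1 ^ ~(p1 <-> p4))) = T, so the formula = F.

T, F, T, F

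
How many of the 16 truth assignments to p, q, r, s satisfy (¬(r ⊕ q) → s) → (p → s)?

14

p  q  r  s  |  ((¬(r ⊕ q) → s) → (p → s))
T  T  T  T  |              T             
T  T  T  F  |              T             
T  T  F  T  |              T             
T  T  F  F  |              F             
T  F  T  T  |              T             
T  F  T  F  |              F             
T  F  F  T  |              T             
T  F  F  F  |              T             
F  T  T  T  |              T             
F  T  T  F  |              T             
F  T  F  T  |              T             
F  T  F  F  |              T             
F  F  T  T  |              T             
F  F  T  F  |              T             
F  F  F  T  |              T             
F  F  F  F  |              T             
The formula is true on 14 of the 16 rows.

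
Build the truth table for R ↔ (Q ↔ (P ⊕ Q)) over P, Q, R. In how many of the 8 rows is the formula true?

4

  P      Q      R    |  (P ⊕ Q)  (Q ↔ (P ⊕ Q))  (R ↔ (Q ↔ (P ⊕ Q)))
False  False  False  |   False        True             False       
False  False   True  |   False        True              True       
False   True  False  |    True        True             False       
False   True   True  |    True        True              True       
 True  False  False  |    True       False              True       
 True  False   True  |    True       False             False       
 True   True  False  |   False       False              True       
 True   True   True  |   False       False             False       
The formula is true on 4 of the 8 rows.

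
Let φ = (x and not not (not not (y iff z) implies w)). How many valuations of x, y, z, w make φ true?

x | y | z | w | (y iff z) | not (y iff z) | not not (y iff z) | φ
- | - | - | - | --------- | ------------- | ----------------- | -
F | F | F | F |     T     |       F       |         T         | F
F | F | F | T |     T     |       F       |         T         | F
F | F | T | F |     F     |       T       |         F         | F
F | F | T | T |     F     |       T       |         F         | F
F | T | F | F |     F     |       T       |         F         | F
F | T | F | T |     F     |       T       |         F         | F
F | T | T | F |     T     |       F       |         T         | F
F | T | T | T |     T     |       F       |         T         | F
T | F | F | F |     T     |       F       |         T         | F
T | F | F | T |     T     |       F       |         T         | T
T | F | T | F |     F     |       T       |         F         | T
T | F | T | T |     F     |       T       |         F         | T
T | T | F | F |     F     |       T       |         F         | T
T | T | F | T |     F     |       T       |         F         | T
T | T | T | F |     T     |       F       |         T         | F
T | T | T | T |     T     |       F       |         T         | T
The formula is true on 6 of the 16 rows.

6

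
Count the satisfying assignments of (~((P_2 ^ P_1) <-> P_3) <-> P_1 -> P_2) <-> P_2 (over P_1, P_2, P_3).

P_1 | P_2 | P_3 || φ
 1  |  1  |  1  || 1
 1  |  1  |  0  || 0
 1  |  0  |  1  || 0
 1  |  0  |  0  || 1
 0  |  1  |  1  || 0
 0  |  1  |  0  || 1
 0  |  0  |  1  || 0
 0  |  0  |  0  || 1
The formula is true on 4 of the 8 rows.

4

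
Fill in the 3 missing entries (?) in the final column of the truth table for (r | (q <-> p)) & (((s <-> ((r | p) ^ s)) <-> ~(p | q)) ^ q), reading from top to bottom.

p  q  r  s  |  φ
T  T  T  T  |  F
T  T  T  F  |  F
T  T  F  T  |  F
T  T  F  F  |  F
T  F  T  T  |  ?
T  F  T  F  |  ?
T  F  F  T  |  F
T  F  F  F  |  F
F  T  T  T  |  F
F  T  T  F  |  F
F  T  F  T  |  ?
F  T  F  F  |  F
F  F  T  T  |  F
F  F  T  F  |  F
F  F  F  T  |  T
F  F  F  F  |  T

Row p=T, q=F, r=T, s=T: (r | (q <-> p)) = T, (((s <-> ((r | p) ^ s)) <-> ~(p | q)) ^ q) = T, so the formula = T.
Row p=T, q=F, r=T, s=F: (r | (q <-> p)) = T, (((s <-> ((r | p) ^ s)) <-> ~(p | q)) ^ q) = T, so the formula = T.
Row p=F, q=T, r=F, s=T: (r | (q <-> p)) = F, (((s <-> ((r | p) ^ s)) <-> ~(p | q)) ^ q) = T, so the formula = F.

T, T, F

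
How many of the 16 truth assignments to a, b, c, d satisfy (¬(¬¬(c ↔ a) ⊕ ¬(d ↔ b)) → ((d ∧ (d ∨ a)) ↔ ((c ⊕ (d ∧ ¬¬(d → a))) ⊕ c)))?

a | b | c | d | φ
- | - | - | - | -
T | T | T | T | T
T | T | T | F | T
T | T | F | T | T
T | T | F | F | T
T | F | T | T | T
T | F | T | F | T
T | F | F | T | T
T | F | F | F | T
F | T | T | T | F
F | T | T | F | T
F | T | F | T | T
F | T | F | F | T
F | F | T | T | T
F | F | T | F | T
F | F | F | T | F
F | F | F | F | T
The formula is true on 14 of the 16 rows.

14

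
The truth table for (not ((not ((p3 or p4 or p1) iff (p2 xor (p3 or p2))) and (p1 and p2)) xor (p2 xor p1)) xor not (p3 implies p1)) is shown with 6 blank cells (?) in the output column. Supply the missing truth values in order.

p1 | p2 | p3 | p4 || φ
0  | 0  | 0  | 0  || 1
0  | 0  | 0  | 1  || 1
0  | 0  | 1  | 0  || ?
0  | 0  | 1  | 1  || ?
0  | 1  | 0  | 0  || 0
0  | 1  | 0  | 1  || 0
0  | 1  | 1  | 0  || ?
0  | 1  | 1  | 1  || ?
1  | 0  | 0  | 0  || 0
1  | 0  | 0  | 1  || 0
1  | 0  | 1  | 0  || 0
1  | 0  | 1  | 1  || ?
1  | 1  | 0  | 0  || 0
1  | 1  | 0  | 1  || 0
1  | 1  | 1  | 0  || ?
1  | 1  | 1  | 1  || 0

0, 0, 1, 1, 0, 0

Row p1=0, p2=0, p3=1, p4=0: not ((not ((p3 or p4 or p1) iff (p2 xor (p3 or p2))) and (p1 and p2)) xor (p2 xor p1)) = 1, not (p3 implies p1) = 1, so the formula = 0.
Row p1=0, p2=0, p3=1, p4=1: not ((not ((p3 or p4 or p1) iff (p2 xor (p3 or p2))) and (p1 and p2)) xor (p2 xor p1)) = 1, not (p3 implies p1) = 1, so the formula = 0.
Row p1=0, p2=1, p3=1, p4=0: not ((not ((p3 or p4 or p1) iff (p2 xor (p3 or p2))) and (p1 and p2)) xor (p2 xor p1)) = 0, not (p3 implies p1) = 1, so the formula = 1.
Row p1=0, p2=1, p3=1, p4=1: not ((not ((p3 or p4 or p1) iff (p2 xor (p3 or p2))) and (p1 and p2)) xor (p2 xor p1)) = 0, not (p3 implies p1) = 1, so the formula = 1.
Row p1=1, p2=0, p3=1, p4=1: not ((not ((p3 or p4 or p1) iff (p2 xor (p3 or p2))) and (p1 and p2)) xor (p2 xor p1)) = 0, not (p3 implies p1) = 0, so the formula = 0.
Row p1=1, p2=1, p3=1, p4=0: not ((not ((p3 or p4 or p1) iff (p2 xor (p3 or p2))) and (p1 and p2)) xor (p2 xor p1)) = 0, not (p3 implies p1) = 0, so the formula = 0.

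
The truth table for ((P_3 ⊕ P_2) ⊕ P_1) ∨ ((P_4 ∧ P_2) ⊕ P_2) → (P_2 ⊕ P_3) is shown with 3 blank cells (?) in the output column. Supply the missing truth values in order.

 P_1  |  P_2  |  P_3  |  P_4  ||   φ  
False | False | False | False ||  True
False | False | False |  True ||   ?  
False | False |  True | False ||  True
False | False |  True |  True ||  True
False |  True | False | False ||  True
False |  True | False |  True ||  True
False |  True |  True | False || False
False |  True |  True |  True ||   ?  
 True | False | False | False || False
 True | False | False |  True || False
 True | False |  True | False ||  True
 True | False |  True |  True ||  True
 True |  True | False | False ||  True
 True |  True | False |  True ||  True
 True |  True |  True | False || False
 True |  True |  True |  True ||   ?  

Row P_1=False, P_2=False, P_3=False, P_4=True: (((P_3 ⊕ P_2) ⊕ P_1) ∨ ((P_4 ∧ P_2) ⊕ P_2)) = False, (P_2 ⊕ P_3) = False, so the formula = True.
Row P_1=False, P_2=True, P_3=True, P_4=True: (((P_3 ⊕ P_2) ⊕ P_1) ∨ ((P_4 ∧ P_2) ⊕ P_2)) = False, (P_2 ⊕ P_3) = False, so the formula = True.
Row P_1=True, P_2=True, P_3=True, P_4=True: (((P_3 ⊕ P_2) ⊕ P_1) ∨ ((P_4 ∧ P_2) ⊕ P_2)) = True, (P_2 ⊕ P_3) = False, so the formula = False.

True, True, False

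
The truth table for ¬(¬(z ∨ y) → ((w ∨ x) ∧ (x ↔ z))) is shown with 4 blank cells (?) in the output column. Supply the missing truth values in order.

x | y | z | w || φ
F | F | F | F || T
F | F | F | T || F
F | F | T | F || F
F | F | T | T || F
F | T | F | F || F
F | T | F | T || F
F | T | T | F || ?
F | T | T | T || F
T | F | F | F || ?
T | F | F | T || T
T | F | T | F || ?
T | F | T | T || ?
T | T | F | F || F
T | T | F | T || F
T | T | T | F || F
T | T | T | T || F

Row x=F, y=T, z=T, w=F: ¬(z ∨ y) = F, ((w ∨ x) ∧ (x ↔ z)) = F, (¬(z ∨ y) → ((w ∨ x) ∧ (x ↔ z))) = T, so the formula = F.
Row x=T, y=F, z=F, w=F: ¬(z ∨ y) = T, ((w ∨ x) ∧ (x ↔ z)) = F, (¬(z ∨ y) → ((w ∨ x) ∧ (x ↔ z))) = F, so the formula = T.
Row x=T, y=F, z=T, w=F: ¬(z ∨ y) = F, ((w ∨ x) ∧ (x ↔ z)) = T, (¬(z ∨ y) → ((w ∨ x) ∧ (x ↔ z))) = T, so the formula = F.
Row x=T, y=F, z=T, w=T: ¬(z ∨ y) = F, ((w ∨ x) ∧ (x ↔ z)) = T, (¬(z ∨ y) → ((w ∨ x) ∧ (x ↔ z))) = T, so the formula = F.

F, T, F, F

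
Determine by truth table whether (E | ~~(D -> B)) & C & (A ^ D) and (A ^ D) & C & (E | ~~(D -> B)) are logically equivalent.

A | B | C | D | E | φ | ψ
- | - | - | - | - | - | -
0 | 0 | 0 | 0 | 0 | 0 | 0
0 | 0 | 0 | 0 | 1 | 0 | 0
0 | 0 | 0 | 1 | 0 | 0 | 0
0 | 0 | 0 | 1 | 1 | 0 | 0
0 | 0 | 1 | 0 | 0 | 0 | 0
0 | 0 | 1 | 0 | 1 | 0 | 0
0 | 0 | 1 | 1 | 0 | 0 | 0
0 | 0 | 1 | 1 | 1 | 1 | 1
0 | 1 | 0 | 0 | 0 | 0 | 0
0 | 1 | 0 | 0 | 1 | 0 | 0
0 | 1 | 0 | 1 | 0 | 0 | 0
0 | 1 | 0 | 1 | 1 | 0 | 0
0 | 1 | 1 | 0 | 0 | 0 | 0
0 | 1 | 1 | 0 | 1 | 0 | 0
0 | 1 | 1 | 1 | 0 | 1 | 1
0 | 1 | 1 | 1 | 1 | 1 | 1
1 | 0 | 0 | 0 | 0 | 0 | 0
1 | 0 | 0 | 0 | 1 | 0 | 0
1 | 0 | 0 | 1 | 0 | 0 | 0
1 | 0 | 0 | 1 | 1 | 0 | 0
1 | 0 | 1 | 0 | 0 | 1 | 1
1 | 0 | 1 | 0 | 1 | 1 | 1
1 | 0 | 1 | 1 | 0 | 0 | 0
1 | 0 | 1 | 1 | 1 | 0 | 0
1 | 1 | 0 | 0 | 0 | 0 | 0
1 | 1 | 0 | 0 | 1 | 0 | 0
1 | 1 | 0 | 1 | 0 | 0 | 0
1 | 1 | 0 | 1 | 1 | 0 | 0
1 | 1 | 1 | 0 | 0 | 1 | 1
1 | 1 | 1 | 0 | 1 | 1 | 1
1 | 1 | 1 | 1 | 0 | 0 | 0
1 | 1 | 1 | 1 | 1 | 0 | 0
The columns for φ and ψ agree on every row, so they are logically equivalent.

equivalent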